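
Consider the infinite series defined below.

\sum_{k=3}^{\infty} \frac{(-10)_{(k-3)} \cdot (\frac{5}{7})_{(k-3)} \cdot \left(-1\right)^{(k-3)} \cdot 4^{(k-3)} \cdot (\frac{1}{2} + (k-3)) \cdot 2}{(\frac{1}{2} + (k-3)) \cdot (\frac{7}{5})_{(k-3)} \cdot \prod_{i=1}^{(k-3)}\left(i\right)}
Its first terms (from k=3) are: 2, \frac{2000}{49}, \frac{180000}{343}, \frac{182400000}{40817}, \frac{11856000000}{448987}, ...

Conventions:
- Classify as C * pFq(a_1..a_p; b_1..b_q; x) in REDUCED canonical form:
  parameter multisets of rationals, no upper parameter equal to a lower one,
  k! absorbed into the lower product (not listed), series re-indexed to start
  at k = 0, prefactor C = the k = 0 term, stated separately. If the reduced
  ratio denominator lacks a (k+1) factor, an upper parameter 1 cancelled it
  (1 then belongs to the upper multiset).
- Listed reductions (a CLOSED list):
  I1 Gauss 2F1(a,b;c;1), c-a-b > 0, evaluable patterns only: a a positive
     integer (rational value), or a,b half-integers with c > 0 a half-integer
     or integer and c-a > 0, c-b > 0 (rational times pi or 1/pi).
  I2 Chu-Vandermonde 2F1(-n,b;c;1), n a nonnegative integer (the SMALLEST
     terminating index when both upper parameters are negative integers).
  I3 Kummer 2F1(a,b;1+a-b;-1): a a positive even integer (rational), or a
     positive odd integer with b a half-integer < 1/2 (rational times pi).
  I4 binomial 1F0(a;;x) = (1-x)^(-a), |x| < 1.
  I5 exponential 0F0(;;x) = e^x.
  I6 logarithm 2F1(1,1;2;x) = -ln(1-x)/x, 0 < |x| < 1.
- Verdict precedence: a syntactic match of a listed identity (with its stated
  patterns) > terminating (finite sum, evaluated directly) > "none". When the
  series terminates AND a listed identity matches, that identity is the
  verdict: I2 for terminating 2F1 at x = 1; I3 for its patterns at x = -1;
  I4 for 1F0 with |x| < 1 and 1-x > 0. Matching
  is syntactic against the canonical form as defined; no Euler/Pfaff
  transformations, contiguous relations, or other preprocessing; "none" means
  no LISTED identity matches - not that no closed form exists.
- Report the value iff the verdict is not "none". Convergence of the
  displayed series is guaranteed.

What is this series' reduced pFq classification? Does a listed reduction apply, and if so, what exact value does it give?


Prefactor 2, argument -4: 2F1 with upper {-10, \frac{5}{7}} over lower {\frac{7}{5}}. Verdict: terminating (-10 upstairs). 11 nonzero terms in all; added directly. Its exact value is \frac{907958591900668068314}{287303598431157}.

Structural cue: t_0 = 2 here, and the (-1)^k factor (C = 2, x = -4) folds into the argument's sign.
Consecutive-term ratio: r(k) = -4 * (k-10) (k+\frac{5}{7}) / [(k+\frac{7}{5}) (k+1)] - rational in k. x = -4; t_0 = 2; negate the roots.


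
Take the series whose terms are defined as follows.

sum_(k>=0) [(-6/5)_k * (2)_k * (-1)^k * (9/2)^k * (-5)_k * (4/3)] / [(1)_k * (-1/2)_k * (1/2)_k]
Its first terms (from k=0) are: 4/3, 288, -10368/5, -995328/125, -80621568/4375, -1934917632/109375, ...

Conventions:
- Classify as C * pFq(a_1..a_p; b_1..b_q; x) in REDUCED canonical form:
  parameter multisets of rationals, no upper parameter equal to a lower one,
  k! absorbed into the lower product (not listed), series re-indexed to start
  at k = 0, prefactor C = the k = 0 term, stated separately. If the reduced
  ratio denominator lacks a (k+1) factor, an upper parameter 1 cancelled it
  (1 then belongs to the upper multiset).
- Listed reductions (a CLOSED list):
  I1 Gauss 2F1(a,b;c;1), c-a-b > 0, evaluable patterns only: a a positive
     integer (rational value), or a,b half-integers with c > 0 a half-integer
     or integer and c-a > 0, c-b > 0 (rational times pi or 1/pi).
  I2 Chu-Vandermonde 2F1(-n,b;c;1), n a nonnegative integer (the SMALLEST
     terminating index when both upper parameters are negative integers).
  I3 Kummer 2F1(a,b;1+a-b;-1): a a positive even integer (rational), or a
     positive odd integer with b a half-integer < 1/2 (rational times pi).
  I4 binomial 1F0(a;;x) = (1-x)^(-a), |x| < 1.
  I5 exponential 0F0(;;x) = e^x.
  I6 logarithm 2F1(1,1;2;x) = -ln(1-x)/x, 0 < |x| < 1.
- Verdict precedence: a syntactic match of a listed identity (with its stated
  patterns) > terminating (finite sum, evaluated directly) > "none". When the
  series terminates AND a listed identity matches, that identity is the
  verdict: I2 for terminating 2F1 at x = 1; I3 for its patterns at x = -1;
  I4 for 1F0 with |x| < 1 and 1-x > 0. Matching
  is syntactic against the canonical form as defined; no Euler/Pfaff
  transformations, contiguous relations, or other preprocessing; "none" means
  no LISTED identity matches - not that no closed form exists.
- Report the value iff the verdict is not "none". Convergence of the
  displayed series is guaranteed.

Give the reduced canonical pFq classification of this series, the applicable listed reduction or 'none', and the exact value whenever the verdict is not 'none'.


Reduced: x = -9/2, 3F2, upper = {-5, -6/5, 2}, lower = {-1/2, 1/2}, C = 4/3. Verdict: terminating. With -5 upstairs the series is a 6-term polynomial sum; evaluated term by term. Exact value: -2149938428/46875.

Key step: with t_0 = 4/3, (1)_k (C = 4/3, x = -9/2) is k! itself.
Step ratio: r(k) = (-9/2) * (k-5) (k-6/5) (k+2) / [(k-1/2) (k+1/2) (k+1)] - rational; roots negated = parameters, x = (-9/2), C = 4/3.


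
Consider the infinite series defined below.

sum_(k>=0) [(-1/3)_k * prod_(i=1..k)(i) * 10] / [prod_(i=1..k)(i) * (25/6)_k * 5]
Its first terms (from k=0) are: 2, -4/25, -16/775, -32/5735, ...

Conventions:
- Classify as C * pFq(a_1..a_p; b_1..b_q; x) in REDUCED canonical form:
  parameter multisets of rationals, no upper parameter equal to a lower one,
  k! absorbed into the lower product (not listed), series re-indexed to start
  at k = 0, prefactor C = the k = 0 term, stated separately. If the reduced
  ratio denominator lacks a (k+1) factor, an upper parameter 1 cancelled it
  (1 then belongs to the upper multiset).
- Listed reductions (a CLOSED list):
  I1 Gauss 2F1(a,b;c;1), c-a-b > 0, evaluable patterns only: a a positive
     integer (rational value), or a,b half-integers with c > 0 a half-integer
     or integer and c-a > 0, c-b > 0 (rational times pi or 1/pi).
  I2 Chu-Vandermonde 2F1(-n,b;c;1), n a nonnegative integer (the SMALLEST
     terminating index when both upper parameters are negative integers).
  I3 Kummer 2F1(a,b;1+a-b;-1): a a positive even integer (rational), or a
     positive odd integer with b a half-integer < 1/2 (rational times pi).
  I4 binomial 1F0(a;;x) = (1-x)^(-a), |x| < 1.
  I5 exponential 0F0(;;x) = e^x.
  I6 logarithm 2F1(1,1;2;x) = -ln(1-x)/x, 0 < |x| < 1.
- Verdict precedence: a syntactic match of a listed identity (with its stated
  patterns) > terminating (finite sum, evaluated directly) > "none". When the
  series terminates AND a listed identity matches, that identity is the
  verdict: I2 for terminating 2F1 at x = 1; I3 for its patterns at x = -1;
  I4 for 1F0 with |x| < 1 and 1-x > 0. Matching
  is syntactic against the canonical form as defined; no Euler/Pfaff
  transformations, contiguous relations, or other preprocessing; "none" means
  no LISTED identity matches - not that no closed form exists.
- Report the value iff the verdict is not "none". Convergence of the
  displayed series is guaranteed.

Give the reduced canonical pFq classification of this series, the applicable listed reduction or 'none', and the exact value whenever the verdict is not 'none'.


Key observation: from the first term 2: the constant factors (C = 2) combine into one prefactor.
Step ratio: r(k) = 1 * (k-1/3) (k+1) / [(k+25/6) (k+1)] - poly over poly, x = 1 from leading terms; C = 2 at k = 0.

Prefactor 2, argument 1: 2F1 with upper {-1/3, 1} over lower {25/6}. Verdict: the Gauss summation I1 matches (x = 1: the Gamma ratio telescopes since c-a-b = 7/2 > 0 and a = 1 in Z>0). Value: 38/21.


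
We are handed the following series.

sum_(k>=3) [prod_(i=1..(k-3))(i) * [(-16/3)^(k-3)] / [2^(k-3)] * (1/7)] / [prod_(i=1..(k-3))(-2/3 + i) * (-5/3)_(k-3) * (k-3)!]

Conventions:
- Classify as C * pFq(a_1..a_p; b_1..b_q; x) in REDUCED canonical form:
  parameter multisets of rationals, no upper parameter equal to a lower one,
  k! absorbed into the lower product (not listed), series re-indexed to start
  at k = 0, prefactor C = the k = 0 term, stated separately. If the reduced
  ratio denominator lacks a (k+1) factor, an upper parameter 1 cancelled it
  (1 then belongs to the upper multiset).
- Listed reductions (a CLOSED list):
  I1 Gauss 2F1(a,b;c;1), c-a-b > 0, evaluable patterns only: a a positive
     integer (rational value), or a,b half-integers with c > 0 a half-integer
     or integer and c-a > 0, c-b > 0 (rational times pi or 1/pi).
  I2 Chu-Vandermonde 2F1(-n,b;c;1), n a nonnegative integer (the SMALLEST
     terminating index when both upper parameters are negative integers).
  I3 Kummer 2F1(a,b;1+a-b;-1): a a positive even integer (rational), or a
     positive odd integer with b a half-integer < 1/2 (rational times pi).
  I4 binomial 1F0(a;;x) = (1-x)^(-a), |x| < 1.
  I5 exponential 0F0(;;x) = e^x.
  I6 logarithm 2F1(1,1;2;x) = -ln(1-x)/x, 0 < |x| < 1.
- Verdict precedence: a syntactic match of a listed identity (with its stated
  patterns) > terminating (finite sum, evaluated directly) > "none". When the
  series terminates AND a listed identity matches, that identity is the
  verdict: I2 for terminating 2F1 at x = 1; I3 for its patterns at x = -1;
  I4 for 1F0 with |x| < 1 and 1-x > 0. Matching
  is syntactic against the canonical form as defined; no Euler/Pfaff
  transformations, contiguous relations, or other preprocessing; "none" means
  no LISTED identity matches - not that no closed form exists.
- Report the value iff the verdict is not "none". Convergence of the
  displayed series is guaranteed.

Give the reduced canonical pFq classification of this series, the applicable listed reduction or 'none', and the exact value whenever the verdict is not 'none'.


Prefactor 1/7, argument -8/3: 1F2 with upper {1} over lower {-5/3, 1/3}. Verdict: no listed reduction: x = -8/3 and upper {1} fail every I1-I6 pattern.

Key step: t_0 being 1/7, the lower running product (C = 1/7) is a rising factorial.
Term ratio: r(k) = (-8/3) * (k+1) / [(k-5/3) (k+1/3) (k+1)] - rational in k, leading ratio (-8/3); with t_0 = 1/7, classification follows.


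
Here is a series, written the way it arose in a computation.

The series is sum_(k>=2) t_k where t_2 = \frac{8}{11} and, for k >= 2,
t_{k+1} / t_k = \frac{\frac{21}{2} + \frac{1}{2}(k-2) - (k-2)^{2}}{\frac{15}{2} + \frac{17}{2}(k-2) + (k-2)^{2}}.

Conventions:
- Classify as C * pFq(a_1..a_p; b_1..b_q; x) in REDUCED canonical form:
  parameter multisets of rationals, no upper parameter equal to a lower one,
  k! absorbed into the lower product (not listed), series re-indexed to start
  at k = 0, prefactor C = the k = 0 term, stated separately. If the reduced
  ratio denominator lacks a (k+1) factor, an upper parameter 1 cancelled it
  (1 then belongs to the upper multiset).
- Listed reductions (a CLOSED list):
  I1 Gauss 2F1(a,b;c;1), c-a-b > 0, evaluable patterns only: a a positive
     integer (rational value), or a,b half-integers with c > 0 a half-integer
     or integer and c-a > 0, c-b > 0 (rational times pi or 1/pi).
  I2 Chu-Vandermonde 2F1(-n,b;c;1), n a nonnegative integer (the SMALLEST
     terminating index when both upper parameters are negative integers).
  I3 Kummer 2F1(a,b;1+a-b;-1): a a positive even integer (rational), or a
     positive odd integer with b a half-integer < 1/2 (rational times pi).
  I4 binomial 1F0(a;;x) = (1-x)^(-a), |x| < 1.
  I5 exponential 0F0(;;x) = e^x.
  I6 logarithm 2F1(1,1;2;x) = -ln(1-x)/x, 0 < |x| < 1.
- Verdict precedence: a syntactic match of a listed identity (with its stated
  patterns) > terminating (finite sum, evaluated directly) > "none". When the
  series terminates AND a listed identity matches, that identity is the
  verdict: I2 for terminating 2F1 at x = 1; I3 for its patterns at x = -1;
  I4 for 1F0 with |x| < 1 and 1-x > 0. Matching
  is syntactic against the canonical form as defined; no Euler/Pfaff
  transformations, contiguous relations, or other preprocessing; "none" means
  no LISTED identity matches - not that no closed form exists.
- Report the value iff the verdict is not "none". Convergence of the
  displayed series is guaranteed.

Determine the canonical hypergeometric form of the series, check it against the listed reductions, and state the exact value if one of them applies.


Reduced: x = -1, 2F1, upper = {-\frac{7}{2}, 3}, lower = {\frac{15}{2}}, C = \frac{8}{11}. Verdict: this is the Kummer evaluation I3 (x = -1; c = \frac{15}{2} equals 1+a-b for upper {-\frac{7}{2}, 3}: listed pattern). Value: \frac{819}{1024} \cdot \pi.

Key step: t_0 = \frac{8}{11} here, and the expanded ratio factors over Q; prefactor 8/11, roots give parameters.
Consecutive-term ratio: r(k) = -1 * (k-\frac{7}{2}) (k+3) / [(k+\frac{15}{2}) (k+1)] - rational in k. x = -1; t_0 = \frac{8}{11}; negate the roots.


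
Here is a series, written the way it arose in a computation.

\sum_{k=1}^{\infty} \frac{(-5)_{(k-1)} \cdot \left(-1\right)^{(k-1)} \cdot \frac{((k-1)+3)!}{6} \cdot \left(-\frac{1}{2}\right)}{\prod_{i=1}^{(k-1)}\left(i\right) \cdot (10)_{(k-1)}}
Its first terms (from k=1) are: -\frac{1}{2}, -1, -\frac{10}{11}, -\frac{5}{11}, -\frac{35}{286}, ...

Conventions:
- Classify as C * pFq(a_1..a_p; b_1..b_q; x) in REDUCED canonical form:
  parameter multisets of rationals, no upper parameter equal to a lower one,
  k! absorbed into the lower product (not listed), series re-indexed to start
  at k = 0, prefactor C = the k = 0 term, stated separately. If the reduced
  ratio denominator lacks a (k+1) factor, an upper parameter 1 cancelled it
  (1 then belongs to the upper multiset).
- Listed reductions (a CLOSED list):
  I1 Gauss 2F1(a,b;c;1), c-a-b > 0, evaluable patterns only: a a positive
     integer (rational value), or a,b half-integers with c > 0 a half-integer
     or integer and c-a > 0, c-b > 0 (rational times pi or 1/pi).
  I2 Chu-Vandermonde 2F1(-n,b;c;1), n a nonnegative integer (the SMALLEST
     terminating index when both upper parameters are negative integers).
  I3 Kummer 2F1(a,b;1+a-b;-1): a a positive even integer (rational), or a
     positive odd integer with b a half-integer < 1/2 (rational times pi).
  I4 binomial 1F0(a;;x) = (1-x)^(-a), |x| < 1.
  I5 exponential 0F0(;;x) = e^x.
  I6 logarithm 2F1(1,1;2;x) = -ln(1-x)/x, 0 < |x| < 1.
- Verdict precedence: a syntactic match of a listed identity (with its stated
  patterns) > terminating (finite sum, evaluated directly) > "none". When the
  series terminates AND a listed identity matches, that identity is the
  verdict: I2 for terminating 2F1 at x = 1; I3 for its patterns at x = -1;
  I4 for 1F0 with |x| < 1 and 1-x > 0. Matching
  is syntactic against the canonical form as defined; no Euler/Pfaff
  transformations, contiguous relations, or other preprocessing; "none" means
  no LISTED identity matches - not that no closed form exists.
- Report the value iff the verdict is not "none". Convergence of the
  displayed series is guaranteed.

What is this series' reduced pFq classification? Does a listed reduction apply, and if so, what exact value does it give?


First insight: t_0 = -\frac{1}{2} here, and the product of the first k integers (prefactor -1/2) is k!.
Adjacent-term ratio: r(k) = -1 * (k-5) (k+4) / [(k+10) (k+1)] - rational; roots negated = parameters, x = -1, C = -\frac{1}{2}.

The series (x = -1) is 2F1: upper {-5, 4}, lower {10}, prefactor -\frac{1}{2}. Verdict: this is Kummer's theorem (I3) (x = -1; c = 10 equals 1+a-b for upper {-5, 4}: listed pattern). Exact value: -3.


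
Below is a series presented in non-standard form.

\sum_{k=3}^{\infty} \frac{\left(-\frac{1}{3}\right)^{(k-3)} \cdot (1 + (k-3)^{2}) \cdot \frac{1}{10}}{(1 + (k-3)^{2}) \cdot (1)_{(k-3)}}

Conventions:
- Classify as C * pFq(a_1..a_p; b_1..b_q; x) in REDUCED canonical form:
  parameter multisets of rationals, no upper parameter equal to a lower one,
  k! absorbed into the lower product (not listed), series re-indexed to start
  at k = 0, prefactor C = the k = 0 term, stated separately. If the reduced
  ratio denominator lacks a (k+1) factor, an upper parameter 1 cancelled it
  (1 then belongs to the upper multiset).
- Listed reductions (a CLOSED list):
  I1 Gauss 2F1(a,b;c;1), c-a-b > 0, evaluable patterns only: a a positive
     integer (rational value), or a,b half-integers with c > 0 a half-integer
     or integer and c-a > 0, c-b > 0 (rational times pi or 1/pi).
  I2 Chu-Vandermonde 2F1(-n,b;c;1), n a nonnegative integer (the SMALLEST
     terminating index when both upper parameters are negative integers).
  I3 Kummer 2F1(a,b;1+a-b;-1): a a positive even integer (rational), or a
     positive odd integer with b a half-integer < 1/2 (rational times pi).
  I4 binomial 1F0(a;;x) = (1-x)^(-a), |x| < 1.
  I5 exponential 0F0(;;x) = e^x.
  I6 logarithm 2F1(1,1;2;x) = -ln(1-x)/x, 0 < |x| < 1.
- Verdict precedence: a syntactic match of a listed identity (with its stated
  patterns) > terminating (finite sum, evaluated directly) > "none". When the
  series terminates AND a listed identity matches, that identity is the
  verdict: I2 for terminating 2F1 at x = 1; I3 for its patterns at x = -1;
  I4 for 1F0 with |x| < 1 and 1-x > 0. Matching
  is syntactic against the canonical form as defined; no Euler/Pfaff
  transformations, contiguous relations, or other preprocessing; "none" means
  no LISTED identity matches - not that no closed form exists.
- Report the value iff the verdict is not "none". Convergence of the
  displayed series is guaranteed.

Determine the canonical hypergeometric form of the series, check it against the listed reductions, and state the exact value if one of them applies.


At argument -\frac{1}{3}: a 0F0 with upper {-}, lower {-}, scaled by C = \frac{1}{10}. Verdict at x = -\frac{1}{3}: the exponential series (I5) matches (the 0F0 exponential series at x = -\frac{1}{3}). Value: \frac{1}{10} \cdot e^{-\frac{1}{3}}.

Structural cue: t_0 being \frac{1}{10}, striking the common factor k^2 + 1 reduces the term (prefactor 1/10).
Consecutive-term ratio: r(k) = -\frac{1}{3} * 1 / [(k+1)] - rational in k. x = -\frac{1}{3}; t_0 = \frac{1}{10}; negate the roots.


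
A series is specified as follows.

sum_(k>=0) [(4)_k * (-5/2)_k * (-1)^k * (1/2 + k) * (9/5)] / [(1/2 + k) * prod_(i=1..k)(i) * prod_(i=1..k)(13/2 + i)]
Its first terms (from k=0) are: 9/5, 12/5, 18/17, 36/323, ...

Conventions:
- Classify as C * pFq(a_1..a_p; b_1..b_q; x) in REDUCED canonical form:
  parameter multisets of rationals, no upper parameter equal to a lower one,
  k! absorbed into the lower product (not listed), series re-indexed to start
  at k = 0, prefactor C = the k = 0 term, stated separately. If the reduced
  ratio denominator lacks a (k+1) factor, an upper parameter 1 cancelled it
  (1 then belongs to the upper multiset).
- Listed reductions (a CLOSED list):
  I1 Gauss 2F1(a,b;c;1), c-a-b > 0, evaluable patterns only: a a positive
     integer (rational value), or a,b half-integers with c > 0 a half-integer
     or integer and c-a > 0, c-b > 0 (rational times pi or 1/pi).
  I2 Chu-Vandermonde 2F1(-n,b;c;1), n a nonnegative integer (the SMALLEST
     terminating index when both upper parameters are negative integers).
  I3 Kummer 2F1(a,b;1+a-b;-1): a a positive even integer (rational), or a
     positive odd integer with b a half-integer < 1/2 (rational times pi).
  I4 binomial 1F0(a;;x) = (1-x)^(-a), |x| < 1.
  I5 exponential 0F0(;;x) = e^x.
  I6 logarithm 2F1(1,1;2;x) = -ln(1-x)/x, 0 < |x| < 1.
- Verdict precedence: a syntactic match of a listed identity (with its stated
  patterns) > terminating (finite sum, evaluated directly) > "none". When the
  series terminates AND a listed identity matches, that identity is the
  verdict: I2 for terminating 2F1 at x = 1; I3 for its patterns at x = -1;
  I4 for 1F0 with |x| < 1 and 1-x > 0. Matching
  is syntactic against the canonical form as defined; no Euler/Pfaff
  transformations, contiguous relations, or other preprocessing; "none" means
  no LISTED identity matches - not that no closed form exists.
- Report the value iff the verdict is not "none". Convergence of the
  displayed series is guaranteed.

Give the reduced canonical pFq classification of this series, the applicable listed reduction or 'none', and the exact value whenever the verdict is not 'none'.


Classification (C = 9/5): 2F1 with upper {-5/2, 4}, lower {15/2}, argument x = -1. Verdict: the Kummer evaluation I3 fires (x = -1; c = 15/2 equals 1+a-b for upper {-5/2, 4}: listed pattern). Exact value: 429/80.

First insight: t_0 = 9/5 here, and the lower running product (C = 9/5) is a rising factorial.
Consecutive-term ratio: r(k) = (-1) * (k-5/2) (k+4) / [(k+15/2) (k+1)] - rational in k. x = (-1); t_0 = 9/5; negate the roots.


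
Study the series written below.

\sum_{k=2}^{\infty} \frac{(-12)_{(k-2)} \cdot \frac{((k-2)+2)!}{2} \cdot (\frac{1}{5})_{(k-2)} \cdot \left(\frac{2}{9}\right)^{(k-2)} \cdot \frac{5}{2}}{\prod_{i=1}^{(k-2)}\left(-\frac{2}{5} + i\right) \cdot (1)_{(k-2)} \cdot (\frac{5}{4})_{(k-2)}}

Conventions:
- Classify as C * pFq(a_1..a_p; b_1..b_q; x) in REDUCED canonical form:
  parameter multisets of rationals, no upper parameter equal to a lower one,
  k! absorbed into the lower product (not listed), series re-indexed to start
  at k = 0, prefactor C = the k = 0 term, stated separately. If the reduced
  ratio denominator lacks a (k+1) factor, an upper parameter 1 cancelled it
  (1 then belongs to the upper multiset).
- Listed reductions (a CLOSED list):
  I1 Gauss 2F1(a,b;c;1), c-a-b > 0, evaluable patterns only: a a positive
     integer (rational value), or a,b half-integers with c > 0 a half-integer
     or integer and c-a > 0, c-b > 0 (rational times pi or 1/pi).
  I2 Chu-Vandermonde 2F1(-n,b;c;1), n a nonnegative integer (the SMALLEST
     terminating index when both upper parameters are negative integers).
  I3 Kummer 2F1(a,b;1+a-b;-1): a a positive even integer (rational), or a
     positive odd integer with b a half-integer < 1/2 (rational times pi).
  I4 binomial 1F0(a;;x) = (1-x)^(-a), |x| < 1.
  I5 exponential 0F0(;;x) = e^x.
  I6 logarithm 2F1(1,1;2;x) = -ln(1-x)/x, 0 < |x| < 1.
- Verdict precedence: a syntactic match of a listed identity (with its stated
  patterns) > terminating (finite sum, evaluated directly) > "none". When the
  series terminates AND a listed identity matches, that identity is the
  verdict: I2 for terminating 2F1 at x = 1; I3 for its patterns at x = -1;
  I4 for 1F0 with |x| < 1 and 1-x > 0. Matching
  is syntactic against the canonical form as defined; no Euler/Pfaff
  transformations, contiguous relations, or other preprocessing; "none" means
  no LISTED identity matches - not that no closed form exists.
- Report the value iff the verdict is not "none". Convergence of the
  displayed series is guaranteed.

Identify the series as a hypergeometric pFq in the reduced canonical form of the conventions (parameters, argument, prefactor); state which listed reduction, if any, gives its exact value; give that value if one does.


Canonical form: C = \frac{5}{2} times 3F2 with upper {-12, \frac{1}{5}, 3}, lower {\frac{3}{5}, \frac{5}{4}}, x = \frac{2}{9}. Verdict: terminating - no listed pattern fits, but -12 in the upper list cuts the series at k = 12; direct evaluation. Exact value: \frac{155013068890351799121685169}{150876107717096120960272698}.

Key observation: with t_0 = \frac{5}{2}, (1)_k (prefactor 5/2) is k! itself.
Adjacent-term ratio: r(k) = \frac{2}{9} * (k-12) (k+\frac{1}{5}) (k+3) / [(k+\frac{3}{5}) (k+\frac{5}{4}) (k+1)] - rational in k. x = \frac{2}{9}; t_0 = \frac{5}{2}; negate the roots.


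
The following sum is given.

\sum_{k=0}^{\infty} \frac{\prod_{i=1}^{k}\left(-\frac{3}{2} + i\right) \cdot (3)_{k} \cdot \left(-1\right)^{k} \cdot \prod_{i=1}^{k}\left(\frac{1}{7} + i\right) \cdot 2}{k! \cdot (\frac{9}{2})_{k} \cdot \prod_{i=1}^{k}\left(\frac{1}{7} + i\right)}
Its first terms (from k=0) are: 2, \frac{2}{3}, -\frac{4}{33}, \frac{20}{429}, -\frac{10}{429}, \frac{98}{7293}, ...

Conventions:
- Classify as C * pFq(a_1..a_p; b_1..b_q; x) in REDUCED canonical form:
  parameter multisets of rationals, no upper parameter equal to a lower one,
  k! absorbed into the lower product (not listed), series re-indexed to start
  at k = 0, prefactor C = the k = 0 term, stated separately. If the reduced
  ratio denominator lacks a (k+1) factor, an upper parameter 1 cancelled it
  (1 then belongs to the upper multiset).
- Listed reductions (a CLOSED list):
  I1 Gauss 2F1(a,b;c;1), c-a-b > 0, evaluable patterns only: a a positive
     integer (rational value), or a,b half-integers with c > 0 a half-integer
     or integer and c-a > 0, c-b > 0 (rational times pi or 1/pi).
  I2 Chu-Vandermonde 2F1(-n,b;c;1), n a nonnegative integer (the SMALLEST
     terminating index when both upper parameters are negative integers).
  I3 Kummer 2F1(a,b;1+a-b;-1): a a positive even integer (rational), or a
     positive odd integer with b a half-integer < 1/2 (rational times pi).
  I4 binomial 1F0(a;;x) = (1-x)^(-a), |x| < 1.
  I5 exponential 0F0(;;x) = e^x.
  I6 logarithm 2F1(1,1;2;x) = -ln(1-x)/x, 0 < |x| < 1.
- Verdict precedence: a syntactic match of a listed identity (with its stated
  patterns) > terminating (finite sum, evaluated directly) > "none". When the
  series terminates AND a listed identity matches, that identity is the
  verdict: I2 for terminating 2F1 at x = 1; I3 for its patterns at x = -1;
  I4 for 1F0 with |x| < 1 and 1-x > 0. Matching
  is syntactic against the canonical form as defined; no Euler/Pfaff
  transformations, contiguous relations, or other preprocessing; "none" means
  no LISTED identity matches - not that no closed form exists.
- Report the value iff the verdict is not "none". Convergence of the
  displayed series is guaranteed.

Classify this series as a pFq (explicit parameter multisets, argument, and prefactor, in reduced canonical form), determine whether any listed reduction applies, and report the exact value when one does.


Reduced: x = -1, 2F1, upper = {-\frac{1}{2}, 3}, lower = {\frac{9}{2}}, C = 2. Verdict (x = -1): the Kummer evaluation I3 applies (x = -1; c = \frac{9}{2} equals 1+a-b for upper {-\frac{1}{2}, 3}: listed pattern). Its exact value is \frac{105}{128} \cdot \pi.

First insight: x = -1 and the lower running product (prefactor 2) is a rising factorial.
Consecutive-term ratio: r(k) = -1 * (k-\frac{1}{2}) (k+3) / [(k+\frac{9}{2}) (k+1)] ; factor over Q: parameters, x = -1, and C = 2.


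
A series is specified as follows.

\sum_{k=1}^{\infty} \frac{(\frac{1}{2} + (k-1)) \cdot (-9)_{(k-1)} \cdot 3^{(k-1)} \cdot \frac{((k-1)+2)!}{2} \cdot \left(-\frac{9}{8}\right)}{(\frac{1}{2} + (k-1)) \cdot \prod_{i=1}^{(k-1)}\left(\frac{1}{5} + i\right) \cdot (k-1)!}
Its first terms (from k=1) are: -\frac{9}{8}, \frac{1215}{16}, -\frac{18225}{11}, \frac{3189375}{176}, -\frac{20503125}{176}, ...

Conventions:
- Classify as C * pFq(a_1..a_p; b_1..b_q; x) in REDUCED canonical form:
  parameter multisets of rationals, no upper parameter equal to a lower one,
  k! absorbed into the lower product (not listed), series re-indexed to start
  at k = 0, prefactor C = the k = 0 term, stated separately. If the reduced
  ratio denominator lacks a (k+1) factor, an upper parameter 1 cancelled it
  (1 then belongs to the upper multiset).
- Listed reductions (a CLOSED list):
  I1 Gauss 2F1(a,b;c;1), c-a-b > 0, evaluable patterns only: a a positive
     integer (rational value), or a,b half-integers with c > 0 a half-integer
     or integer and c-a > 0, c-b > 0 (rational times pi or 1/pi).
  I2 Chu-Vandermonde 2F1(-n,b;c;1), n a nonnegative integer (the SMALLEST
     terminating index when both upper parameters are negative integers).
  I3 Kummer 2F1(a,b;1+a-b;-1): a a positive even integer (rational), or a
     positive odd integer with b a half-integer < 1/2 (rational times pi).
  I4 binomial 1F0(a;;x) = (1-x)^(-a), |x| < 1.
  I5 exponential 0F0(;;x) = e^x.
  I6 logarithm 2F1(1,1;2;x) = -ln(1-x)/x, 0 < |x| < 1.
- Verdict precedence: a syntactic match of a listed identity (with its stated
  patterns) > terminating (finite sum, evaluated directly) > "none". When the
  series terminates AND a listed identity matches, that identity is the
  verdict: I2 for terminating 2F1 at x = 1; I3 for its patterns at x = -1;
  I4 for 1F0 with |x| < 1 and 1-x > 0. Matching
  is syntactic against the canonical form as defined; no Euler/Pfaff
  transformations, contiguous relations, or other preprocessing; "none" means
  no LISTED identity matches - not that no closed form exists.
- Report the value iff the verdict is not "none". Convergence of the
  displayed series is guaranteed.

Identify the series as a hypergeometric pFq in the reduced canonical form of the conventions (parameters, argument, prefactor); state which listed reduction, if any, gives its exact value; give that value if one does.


This is -\frac{9}{8} * 2F1(-9, 3; \frac{6}{5}; 3) in reduced canonical form. Verdict: terminating (-9 upstairs). 10 nonzero terms in all; added directly. Value: \frac{2291138474193}{66885104}.

The tell: with t_0 = -\frac{9}{8}, the factorial ratio (C = -9/8, x = 3) (k+a-1)!/(a-1)! is a rising factorial (a)_k.
Term ratio: r(k) = 3 * (k-9) (k+3) / [(k+\frac{6}{5}) (k+1)] - rational in k, leading ratio 3; with t_0 = -\frac{9}{8}, classification follows.


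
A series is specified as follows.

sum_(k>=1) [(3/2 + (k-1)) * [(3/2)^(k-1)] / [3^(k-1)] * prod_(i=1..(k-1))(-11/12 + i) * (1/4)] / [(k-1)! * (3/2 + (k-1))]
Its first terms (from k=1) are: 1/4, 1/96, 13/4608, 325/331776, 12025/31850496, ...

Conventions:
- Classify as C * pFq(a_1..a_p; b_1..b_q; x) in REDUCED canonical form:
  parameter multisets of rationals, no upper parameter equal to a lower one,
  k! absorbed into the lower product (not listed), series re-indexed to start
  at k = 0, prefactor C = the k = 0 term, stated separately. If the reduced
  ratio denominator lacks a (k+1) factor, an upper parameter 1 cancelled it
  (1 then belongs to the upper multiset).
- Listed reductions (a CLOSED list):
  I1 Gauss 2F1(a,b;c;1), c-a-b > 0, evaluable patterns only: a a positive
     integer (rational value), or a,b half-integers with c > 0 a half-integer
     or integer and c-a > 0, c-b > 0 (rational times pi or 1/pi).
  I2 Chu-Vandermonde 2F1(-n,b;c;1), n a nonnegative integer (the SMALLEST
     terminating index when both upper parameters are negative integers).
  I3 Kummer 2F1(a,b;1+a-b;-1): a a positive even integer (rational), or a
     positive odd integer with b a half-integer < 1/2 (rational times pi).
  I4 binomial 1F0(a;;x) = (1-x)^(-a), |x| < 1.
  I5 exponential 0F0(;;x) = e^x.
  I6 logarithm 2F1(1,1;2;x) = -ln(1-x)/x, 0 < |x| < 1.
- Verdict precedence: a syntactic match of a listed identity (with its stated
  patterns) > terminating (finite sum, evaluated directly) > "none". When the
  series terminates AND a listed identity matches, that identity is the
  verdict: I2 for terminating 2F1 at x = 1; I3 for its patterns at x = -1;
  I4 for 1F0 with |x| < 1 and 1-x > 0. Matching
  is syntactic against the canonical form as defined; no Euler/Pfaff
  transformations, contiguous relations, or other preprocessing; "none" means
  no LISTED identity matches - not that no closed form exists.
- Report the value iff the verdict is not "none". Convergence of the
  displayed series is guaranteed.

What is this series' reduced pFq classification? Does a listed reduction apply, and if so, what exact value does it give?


Canonical form: C = 1/4 times 1F0 with upper {1/12}, lower {-}, x = 1/2. Verdict (x = 1/2): binomial (I4) applies (the 1F0 binomial series: exponent -1/12, x = 1/2). Sum: (1/4) * (1/2)^(-1/12).

The tell: from the first term 1/4: the factor k + 3/2 cancels (top and bottom), leaving prefactor 1/4.
Term ratio: r(k) = (1/2) * (k+1/12) / [(k+1)] - rational; roots negated = parameters, x = (1/2), C = 1/4.


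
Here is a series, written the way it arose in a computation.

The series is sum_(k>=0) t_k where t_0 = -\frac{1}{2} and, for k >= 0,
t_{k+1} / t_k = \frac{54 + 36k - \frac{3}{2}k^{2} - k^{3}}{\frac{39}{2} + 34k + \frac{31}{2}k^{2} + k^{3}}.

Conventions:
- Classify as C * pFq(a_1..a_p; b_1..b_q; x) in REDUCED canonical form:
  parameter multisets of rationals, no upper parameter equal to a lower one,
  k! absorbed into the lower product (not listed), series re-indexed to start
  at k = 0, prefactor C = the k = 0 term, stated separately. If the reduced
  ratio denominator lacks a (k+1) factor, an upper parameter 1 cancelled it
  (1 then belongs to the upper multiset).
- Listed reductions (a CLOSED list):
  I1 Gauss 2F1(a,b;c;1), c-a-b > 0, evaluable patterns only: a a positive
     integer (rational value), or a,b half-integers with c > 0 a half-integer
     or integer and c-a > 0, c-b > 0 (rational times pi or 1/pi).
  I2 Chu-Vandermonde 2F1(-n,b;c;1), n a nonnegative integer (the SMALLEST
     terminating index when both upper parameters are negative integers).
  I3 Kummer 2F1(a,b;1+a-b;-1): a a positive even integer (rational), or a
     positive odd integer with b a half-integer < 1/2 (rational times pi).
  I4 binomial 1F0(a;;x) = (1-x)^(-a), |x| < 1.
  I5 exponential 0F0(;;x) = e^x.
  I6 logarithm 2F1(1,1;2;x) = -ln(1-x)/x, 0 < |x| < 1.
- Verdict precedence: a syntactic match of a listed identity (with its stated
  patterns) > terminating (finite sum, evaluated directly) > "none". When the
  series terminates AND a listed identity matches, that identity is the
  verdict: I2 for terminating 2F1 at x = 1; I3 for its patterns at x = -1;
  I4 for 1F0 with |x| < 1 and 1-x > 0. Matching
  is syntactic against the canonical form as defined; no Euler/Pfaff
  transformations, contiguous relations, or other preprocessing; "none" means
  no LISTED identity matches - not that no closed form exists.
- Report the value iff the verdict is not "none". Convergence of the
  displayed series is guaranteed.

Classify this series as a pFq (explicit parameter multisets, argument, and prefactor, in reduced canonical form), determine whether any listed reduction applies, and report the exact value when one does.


Classification (C = -\frac{1}{2}): 2F1 with upper {-6, 6}, lower {13}, argument x = -1. Verdict (x = -1): Kummer (I3) applies (x = -1; c = 13 equals 1+a-b for upper {-6, 6}: listed pattern). Hence: -\frac{11}{2}.

First insight: t_0 = -\frac{1}{2} here, and the ratio is unreduced: k + 3/2 divides both sides (prefactor -1/2).
Term ratio: r(k) = -1 * (k-6) (k+6) / [(k+13) (k+1)] - rational in k. x = -1; t_0 = -\frac{1}{2}; negate the roots.


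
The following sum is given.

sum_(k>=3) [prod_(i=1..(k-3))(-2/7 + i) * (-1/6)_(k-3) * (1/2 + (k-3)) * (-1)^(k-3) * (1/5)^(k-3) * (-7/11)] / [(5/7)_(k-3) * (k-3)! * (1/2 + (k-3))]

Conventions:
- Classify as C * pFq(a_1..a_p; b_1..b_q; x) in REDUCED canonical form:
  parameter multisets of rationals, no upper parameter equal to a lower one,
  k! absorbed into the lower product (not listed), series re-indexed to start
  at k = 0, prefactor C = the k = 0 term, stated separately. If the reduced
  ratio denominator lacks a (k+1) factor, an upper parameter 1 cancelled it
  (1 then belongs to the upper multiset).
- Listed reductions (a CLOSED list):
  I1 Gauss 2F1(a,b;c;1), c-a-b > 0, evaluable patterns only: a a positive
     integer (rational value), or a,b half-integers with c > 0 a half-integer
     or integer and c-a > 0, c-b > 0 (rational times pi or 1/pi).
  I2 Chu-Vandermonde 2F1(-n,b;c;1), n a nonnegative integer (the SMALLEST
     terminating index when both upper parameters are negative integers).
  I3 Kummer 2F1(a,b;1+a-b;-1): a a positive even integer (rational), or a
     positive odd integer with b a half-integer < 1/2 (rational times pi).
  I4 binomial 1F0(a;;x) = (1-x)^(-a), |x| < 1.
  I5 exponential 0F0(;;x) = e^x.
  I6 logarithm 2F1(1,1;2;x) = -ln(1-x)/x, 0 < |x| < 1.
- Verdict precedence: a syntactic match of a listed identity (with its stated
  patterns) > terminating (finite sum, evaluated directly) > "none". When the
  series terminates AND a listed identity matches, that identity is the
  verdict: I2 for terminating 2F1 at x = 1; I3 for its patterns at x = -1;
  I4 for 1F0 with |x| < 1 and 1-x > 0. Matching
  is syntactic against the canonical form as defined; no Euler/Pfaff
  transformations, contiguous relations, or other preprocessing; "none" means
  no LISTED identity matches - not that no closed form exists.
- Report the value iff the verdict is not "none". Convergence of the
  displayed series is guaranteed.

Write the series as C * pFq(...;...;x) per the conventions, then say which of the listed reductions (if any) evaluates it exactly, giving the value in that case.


x = -1/5 here; the reduced form reads 1F0, upper {-1/6}, lower {-}, C = -7/11. Verdict: this is the I4 binomial reduction (the 1F0 binomial series: exponent 1/6, x = -1/5). Exact value: (-7/11) * (6/5)^(1/6).

Structural cue: from the first term -7/11: the parameter 5/7 appears in both the upper and lower lists and cancels (alongside the other common factor).
Term ratio: r(k) = (-1/5) * (k-1/6) / [(k+1)] - rational in k. x = (-1/5); t_0 = -7/11; negate the roots.


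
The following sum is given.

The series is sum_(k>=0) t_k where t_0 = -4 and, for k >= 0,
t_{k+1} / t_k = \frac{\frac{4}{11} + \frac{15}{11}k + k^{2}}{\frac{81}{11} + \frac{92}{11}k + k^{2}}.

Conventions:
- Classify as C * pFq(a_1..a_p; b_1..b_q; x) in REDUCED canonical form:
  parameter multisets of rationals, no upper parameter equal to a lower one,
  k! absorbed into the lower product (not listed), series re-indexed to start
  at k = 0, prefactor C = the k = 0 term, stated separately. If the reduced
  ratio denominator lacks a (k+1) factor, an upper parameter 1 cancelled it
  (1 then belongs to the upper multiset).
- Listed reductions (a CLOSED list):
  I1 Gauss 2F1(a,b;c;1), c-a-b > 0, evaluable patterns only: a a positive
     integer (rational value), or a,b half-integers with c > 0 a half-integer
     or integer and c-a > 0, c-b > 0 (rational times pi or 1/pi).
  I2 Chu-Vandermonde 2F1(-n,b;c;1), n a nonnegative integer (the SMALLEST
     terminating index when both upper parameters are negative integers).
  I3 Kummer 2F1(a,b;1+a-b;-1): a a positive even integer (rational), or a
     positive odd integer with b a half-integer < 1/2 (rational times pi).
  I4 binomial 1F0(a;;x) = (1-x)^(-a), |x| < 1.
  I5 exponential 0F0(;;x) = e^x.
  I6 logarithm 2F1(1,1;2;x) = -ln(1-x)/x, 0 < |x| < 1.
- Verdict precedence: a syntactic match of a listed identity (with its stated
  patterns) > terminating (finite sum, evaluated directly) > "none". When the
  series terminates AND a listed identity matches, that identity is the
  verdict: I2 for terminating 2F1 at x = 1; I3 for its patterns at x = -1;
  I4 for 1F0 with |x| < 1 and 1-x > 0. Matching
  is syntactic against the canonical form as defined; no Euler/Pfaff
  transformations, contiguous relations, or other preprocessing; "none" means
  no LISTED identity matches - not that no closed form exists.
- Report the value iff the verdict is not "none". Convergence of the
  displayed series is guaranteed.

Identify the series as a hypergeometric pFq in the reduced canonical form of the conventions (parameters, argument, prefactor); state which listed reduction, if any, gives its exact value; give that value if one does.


Key step: with t_0 = -4, factor the ratio over Q (prefactor -4): negated roots = parameters.
Consecutive-term ratio: r(k) = 1 * (k+\frac{4}{11}) (k+1) / [(k+\frac{81}{11}) (k+1)] - rational; roots negated = parameters, x = 1, C = -4.

x = 1 here; the reduced form reads 2F1, upper {\frac{4}{11}, 1}, lower {\frac{81}{11}}, C = -4. Verdict (x = 1): the Gauss summation I1 applies (x = 1: the Gamma ratio telescopes since c-a-b = 6 > 0 and a = 1 in Z>0). Exact value: -\frac{140}{33}.


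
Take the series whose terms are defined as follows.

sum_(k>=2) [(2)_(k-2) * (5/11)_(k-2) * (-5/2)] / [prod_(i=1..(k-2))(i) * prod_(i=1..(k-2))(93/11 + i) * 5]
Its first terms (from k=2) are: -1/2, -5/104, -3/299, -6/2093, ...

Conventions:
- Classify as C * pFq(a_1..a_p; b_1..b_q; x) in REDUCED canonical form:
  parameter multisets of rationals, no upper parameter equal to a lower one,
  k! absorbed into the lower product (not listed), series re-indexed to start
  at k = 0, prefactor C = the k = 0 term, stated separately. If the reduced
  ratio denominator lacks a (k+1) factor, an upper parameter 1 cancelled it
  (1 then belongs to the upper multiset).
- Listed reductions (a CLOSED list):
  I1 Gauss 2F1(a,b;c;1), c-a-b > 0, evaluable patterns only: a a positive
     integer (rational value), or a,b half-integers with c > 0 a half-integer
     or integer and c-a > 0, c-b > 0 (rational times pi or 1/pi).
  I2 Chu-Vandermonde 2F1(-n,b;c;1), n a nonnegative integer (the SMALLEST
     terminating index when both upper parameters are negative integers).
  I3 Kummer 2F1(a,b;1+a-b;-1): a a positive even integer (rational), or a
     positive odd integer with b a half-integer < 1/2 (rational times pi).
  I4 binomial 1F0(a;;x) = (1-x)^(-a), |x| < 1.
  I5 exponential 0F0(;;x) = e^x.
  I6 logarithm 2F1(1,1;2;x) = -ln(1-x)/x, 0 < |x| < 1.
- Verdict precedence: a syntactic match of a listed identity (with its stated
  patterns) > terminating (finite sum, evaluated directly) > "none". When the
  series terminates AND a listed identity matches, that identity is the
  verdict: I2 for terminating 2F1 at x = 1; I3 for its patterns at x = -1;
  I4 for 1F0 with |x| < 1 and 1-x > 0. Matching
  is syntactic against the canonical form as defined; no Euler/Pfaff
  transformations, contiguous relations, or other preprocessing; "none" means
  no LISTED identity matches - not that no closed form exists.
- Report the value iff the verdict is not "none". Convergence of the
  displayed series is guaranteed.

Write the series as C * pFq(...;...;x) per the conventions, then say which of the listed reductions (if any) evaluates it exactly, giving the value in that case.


Prefactor -1/2, argument 1: 2F1 with upper {5/11, 2} over lower {104/11}. Verdict at x = 1: the Gauss summation I1 matches (x = 1: the Gamma ratio telescopes since c-a-b = 7 > 0 and a = 2 in Z>0). Exact value: -3813/6776.

Structural cue: t_0 being -1/2, the product of the first k integers (prefactor -1/2) is k!.
Step ratio: r(k) = 1 * (k+5/11) (k+2) / [(k+104/11) (k+1)] - rational in k. x = 1; t_0 = -1/2; negate the roots.
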